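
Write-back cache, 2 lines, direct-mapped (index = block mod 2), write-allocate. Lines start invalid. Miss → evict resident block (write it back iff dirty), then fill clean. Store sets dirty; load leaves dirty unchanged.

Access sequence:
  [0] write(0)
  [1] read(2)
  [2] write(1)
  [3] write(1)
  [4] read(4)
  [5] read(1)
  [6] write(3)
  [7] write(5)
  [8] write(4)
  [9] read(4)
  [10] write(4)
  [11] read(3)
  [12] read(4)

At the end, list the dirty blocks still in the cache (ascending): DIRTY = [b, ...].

  0 | W B0 → L0 miss [D]
  1 | R B2 → L0 miss wb→B0 [-]
  2 | W B1 → L1 miss [D]
  3 | W B1 → L1 hit [D]
  4 | R B4 → L0 miss [-]
  5 | R B1 → L1 hit [D]
  6 | W B3 → L1 miss wb→B1 [D]
  7 | W B5 → L1 miss wb→B3 [D]
  8 | W B4 → L0 hit [D]
  9 | R B4 → L0 hit [D]
  10 | W B4 → L0 hit [D]
  11 | R B3 → L1 miss wb→B5 [-]
  12 | R B4 → L0 hit [D]

DIRTY = [4]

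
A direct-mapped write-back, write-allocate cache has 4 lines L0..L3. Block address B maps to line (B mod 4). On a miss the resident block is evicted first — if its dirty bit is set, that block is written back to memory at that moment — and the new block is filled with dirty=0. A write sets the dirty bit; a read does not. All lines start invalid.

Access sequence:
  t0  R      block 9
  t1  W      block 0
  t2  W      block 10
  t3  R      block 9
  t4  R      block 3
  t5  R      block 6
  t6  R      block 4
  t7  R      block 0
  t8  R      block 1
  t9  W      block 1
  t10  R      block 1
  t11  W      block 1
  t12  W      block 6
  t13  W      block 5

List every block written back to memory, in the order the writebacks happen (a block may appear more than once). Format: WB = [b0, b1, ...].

0: R B9 -> L1 miss  d=-]
1: W B0 -> L0 miss  d=D]
2: W B10 -> L2 miss  d=D]
3: R B9 -> L1 hit  d=-]
4: R B3 -> L3 miss  d=-]
5: R B6 -> L2 miss wb->B10  d=-]
6: R B4 -> L0 miss wb->B0  d=-]
7: R B0 -> L0 miss  d=-]
8: R B1 -> L1 miss  d=-]
9: W B1 -> L1 hit  d=D]
10: R B1 -> L1 hit  d=D]
11: W B1 -> L1 hit  d=D]
12: W B6 -> L2 hit  d=D]
13: W B5 -> L1 miss wb->B1  d=D]

WB = [10, 0, 1]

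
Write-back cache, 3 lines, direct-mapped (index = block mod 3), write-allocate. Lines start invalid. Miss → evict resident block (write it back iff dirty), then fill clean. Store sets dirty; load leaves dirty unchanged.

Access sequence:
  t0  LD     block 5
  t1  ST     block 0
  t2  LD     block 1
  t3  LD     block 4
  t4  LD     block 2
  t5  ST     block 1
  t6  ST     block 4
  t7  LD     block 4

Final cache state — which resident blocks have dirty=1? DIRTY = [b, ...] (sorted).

  0 | R B5 → L2 miss [-]
  1 | W B0 → L0 miss [D]
  2 | R B1 → L1 miss [-]
  3 | R B4 → L1 miss [-]
  4 | R B2 → L2 miss [-]
  5 | W B1 → L1 miss [D]
  6 | W B4 → L1 miss wb→B1 [D]
  7 | R B4 → L1 hit [D]

DIRTY = [0, 4]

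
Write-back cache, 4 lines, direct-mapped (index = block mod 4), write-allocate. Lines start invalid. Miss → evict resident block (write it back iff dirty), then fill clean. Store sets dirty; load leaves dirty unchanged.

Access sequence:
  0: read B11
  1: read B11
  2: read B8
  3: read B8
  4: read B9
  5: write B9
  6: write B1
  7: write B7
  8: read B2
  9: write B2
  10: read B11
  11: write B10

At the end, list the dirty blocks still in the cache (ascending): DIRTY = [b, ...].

DIRTY = [1, 10]

0: R B11 -> L3 miss  d=-]
1: R B11 -> L3 hit  d=-]
2: R B8 -> L0 miss  d=-]
3: R B8 -> L0 hit  d=-]
4: R B9 -> L1 miss  d=-]
5: W B9 -> L1 hit  d=D]
6: W B1 -> L1 miss wb->B9  d=D]
7: W B7 -> L3 miss  d=D]
8: R B2 -> L2 miss  d=-]
9: W B2 -> L2 hit  d=D]
10: R B11 -> L3 miss wb->B7  d=-]
11: W B10 -> L2 miss wb->B2  d=D]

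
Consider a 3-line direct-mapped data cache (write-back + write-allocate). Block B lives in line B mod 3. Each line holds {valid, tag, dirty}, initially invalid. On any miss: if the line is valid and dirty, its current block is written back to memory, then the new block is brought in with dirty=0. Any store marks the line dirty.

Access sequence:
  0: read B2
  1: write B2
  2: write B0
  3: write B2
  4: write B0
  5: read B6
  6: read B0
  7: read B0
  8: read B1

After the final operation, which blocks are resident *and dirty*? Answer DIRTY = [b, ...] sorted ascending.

0: R B2 → L2 miss [-]
1: W B2 → L2 hit [D]
2: W B0 → L0 miss [D]
3: W B2 → L2 hit [D]
4: W B0 → L0 hit [D]
5: R B6 → L0 miss wb→B0 [-]
6: R B0 → L0 miss [-]
7: R B0 → L0 hit [-]
8: R B1 → L1 miss [-]

DIRTY = [2]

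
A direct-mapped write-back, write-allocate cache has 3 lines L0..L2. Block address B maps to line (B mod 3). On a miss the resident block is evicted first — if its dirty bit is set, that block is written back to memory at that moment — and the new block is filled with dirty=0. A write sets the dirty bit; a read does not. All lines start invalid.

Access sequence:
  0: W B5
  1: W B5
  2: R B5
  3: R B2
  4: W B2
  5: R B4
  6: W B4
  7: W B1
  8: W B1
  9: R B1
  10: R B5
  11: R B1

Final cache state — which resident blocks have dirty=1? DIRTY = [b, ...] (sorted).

0: W B5 -> L2 miss  d=D]
1: W B5 -> L2 hit  d=D]
2: R B5 -> L2 hit  d=D]
3: R B2 -> L2 miss wb->B5  d=-]
4: W B2 -> L2 hit  d=D]
5: R B4 -> L1 miss  d=-]
6: W B4 -> L1 hit  d=D]
7: W B1 -> L1 miss wb->B4  d=D]
8: W B1 -> L1 hit  d=D]
9: R B1 -> L1 hit  d=D]
10: R B5 -> L2 miss wb->B2  d=-]
11: R B1 -> L1 hit  d=D]

DIRTY = [1]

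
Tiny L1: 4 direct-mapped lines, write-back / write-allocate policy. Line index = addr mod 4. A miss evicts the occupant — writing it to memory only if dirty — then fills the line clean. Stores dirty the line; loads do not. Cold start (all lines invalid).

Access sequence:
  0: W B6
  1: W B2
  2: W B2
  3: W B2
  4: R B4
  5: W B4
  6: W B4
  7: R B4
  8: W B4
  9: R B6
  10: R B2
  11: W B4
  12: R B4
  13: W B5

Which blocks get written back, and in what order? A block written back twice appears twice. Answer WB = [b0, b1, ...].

  0 | W B6 → L2 miss [D]
  1 | W B2 → L2 miss wb→B6 [D]
  2 | W B2 → L2 hit [D]
  3 | W B2 → L2 hit [D]
  4 | R B4 → L0 miss [-]
  5 | W B4 → L0 hit [D]
  6 | W B4 → L0 hit [D]
  7 | R B4 → L0 hit [D]
  8 | W B4 → L0 hit [D]
  9 | R B6 → L2 miss wb→B2 [-]
  10 | R B2 → L2 miss [-]
  11 | W B4 → L0 hit [D]
  12 | R B4 → L0 hit [D]
  13 | W B5 → L1 miss [D]

WB = [6, 2]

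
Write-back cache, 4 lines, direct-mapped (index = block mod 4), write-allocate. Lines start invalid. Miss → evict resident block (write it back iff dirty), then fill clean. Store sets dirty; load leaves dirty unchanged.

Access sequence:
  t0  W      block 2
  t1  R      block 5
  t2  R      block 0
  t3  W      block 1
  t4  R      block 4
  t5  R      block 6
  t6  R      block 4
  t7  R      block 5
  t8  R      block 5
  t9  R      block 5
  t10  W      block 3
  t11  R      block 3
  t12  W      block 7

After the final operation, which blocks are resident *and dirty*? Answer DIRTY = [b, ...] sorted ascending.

DIRTY = [7]

0: W B2 → L2 miss [D]
1: R B5 → L1 miss [-]
2: R B0 → L0 miss [-]
3: W B1 → L1 miss [D]
4: R B4 → L0 miss [-]
5: R B6 → L2 miss wb→B2 [-]
6: R B4 → L0 hit [-]
7: R B5 → L1 miss wb→B1 [-]
8: R B5 → L1 hit [-]
9: R B5 → L1 hit [-]
10: W B3 → L3 miss [D]
11: R B3 → L3 hit [D]
12: W B7 → L3 miss wb→B3 [D]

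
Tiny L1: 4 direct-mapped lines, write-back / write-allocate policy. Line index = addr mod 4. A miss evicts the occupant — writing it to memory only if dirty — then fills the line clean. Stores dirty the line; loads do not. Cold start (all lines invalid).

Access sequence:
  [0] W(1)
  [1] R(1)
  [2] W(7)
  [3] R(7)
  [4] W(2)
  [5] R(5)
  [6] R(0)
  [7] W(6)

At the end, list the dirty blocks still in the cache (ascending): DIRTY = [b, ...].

0: W B1 → L1 miss [D]
1: R B1 → L1 hit [D]
2: W B7 → L3 miss [D]
3: R B7 → L3 hit [D]
4: W B2 → L2 miss [D]
5: R B5 → L1 miss wb→B1 [-]
6: R B0 → L0 miss [-]
7: W B6 → L2 miss wb→B2 [D]

DIRTY = [6, 7]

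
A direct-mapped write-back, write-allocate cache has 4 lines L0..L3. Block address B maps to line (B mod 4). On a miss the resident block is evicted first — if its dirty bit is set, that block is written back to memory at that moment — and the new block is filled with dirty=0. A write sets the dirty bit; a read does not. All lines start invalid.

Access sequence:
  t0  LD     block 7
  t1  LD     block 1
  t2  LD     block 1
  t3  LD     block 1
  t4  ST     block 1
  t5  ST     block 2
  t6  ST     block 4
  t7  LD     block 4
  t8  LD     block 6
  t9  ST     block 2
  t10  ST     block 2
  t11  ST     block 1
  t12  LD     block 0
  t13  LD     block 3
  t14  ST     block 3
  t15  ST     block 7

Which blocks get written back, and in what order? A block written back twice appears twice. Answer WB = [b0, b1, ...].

  0 | R B7 → L3 miss [-]
  1 | R B1 → L1 miss [-]
  2 | R B1 → L1 hit [-]
  3 | R B1 → L1 hit [-]
  4 | W B1 → L1 hit [D]
  5 | W B2 → L2 miss [D]
  6 | W B4 → L0 miss [D]
  7 | R B4 → L0 hit [D]
  8 | R B6 → L2 miss wb→B2 [-]
  9 | W B2 → L2 miss [D]
  10 | W B2 → L2 hit [D]
  11 | W B1 → L1 hit [D]
  12 | R B0 → L0 miss wb→B4 [-]
  13 | R B3 → L3 miss [-]
  14 | W B3 → L3 hit [D]
  15 | W B7 → L3 miss wb→B3 [D]

WB = [2, 4, 3]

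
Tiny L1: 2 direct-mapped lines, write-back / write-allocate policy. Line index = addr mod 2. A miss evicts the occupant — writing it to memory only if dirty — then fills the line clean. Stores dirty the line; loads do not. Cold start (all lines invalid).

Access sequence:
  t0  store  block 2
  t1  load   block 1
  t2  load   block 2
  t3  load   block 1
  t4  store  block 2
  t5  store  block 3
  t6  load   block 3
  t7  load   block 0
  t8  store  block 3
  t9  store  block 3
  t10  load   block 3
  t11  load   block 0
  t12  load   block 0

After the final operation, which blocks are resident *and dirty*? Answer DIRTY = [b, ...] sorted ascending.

0: W B2 → L0 miss [D]
1: R B1 → L1 miss [-]
2: R B2 → L0 hit [D]
3: R B1 → L1 hit [-]
4: W B2 → L0 hit [D]
5: W B3 → L1 miss [D]
6: R B3 → L1 hit [D]
7: R B0 → L0 miss wb→B2 [-]
8: W B3 → L1 hit [D]
9: W B3 → L1 hit [D]
10: R B3 → L1 hit [D]
11: R B0 → L0 hit [-]
12: R B0 → L0 hit [-]

DIRTY = [3]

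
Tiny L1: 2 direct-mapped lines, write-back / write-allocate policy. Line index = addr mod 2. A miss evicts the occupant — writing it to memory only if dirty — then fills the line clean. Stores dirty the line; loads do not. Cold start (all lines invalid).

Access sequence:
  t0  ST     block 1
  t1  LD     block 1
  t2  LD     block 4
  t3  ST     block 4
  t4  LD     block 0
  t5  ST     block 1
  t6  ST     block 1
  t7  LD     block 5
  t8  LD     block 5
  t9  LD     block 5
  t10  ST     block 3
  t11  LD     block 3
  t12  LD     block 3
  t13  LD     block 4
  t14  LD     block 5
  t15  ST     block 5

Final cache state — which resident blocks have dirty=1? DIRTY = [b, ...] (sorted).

  0 | W B1 → L1 miss [D]
  1 | R B1 → L1 hit [D]
  2 | R B4 → L0 miss [-]
  3 | W B4 → L0 hit [D]
  4 | R B0 → L0 miss wb→B4 [-]
  5 | W B1 → L1 hit [D]
  6 | W B1 → L1 hit [D]
  7 | R B5 → L1 miss wb→B1 [-]
  8 | R B5 → L1 hit [-]
  9 | R B5 → L1 hit [-]
  10 | W B3 → L1 miss [D]
  11 | R B3 → L1 hit [D]
  12 | R B3 → L1 hit [D]
  13 | R B4 → L0 miss [-]
  14 | R B5 → L1 miss wb→B3 [-]
  15 | W B5 → L1 hit [D]

DIRTY = [5]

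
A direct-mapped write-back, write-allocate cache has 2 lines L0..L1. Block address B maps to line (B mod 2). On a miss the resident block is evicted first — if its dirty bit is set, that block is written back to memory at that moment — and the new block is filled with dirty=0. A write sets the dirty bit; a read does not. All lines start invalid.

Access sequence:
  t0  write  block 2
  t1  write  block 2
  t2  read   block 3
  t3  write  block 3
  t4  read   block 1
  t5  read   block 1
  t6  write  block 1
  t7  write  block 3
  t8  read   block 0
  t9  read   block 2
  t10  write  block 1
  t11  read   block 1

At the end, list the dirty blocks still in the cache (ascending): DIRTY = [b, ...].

  0 | W B2 → L0 miss [D]
  1 | W B2 → L0 hit [D]
  2 | R B3 → L1 miss [-]
  3 | W B3 → L1 hit [D]
  4 | R B1 → L1 miss wb→B3 [-]
  5 | R B1 → L1 hit [-]
  6 | W B1 → L1 hit [D]
  7 | W B3 → L1 miss wb→B1 [D]
  8 | R B0 → L0 miss wb→B2 [-]
  9 | R B2 → L0 miss [-]
  10 | W B1 → L1 miss wb→B3 [D]
  11 | R B1 → L1 hit [D]

DIRTY = [1]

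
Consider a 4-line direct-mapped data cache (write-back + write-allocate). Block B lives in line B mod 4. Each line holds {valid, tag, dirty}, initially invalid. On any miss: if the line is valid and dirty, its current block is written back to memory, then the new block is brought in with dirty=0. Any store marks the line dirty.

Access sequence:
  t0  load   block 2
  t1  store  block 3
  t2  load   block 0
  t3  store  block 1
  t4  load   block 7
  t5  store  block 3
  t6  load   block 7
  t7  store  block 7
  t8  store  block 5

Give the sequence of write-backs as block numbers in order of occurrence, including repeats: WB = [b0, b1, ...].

WB = [3, 3, 1]

0: R B2 -> L2 miss  d=-]
1: W B3 -> L3 miss  d=D]
2: R B0 -> L0 miss  d=-]
3: W B1 -> L1 miss  d=D]
4: R B7 -> L3 miss wb->B3  d=-]
5: W B3 -> L3 miss  d=D]
6: R B7 -> L3 miss wb->B3  d=-]
7: W B7 -> L3 hit  d=D]
8: W B5 -> L1 miss wb->B1  d=D]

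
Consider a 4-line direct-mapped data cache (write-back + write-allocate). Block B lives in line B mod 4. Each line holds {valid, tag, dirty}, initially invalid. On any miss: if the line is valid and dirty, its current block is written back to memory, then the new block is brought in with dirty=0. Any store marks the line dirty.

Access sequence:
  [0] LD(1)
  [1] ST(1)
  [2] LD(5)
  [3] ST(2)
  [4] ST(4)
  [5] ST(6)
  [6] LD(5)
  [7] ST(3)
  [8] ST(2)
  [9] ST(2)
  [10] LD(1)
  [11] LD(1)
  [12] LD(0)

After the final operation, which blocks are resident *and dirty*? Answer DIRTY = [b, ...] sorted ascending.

DIRTY = [2, 3]

0: R B1 → L1 miss [-]
1: W B1 → L1 hit [D]
2: R B5 → L1 miss wb→B1 [-]
3: W B2 → L2 miss [D]
4: W B4 → L0 miss [D]
5: W B6 → L2 miss wb→B2 [D]
6: R B5 → L1 hit [-]
7: W B3 → L3 miss [D]
8: W B2 → L2 miss wb→B6 [D]
9: W B2 → L2 hit [D]
10: R B1 → L1 miss [-]
11: R B1 → L1 hit [-]
12: R B0 → L0 miss wb→B4 [-]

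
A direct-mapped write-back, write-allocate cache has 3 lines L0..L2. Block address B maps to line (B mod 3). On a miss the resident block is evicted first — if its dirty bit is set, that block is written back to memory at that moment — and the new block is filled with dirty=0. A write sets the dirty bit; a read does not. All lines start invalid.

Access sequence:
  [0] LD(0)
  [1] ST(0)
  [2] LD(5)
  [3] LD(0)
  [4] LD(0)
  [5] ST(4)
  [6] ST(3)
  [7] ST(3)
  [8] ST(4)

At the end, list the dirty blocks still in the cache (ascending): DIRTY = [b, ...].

0: R B0 → L0 miss [-]
1: W B0 → L0 hit [D]
2: R B5 → L2 miss [-]
3: R B0 → L0 hit [D]
4: R B0 → L0 hit [D]
5: W B4 → L1 miss [D]
6: W B3 → L0 miss wb→B0 [D]
7: W B3 → L0 hit [D]
8: W B4 → L1 hit [D]

DIRTY = [3, 4]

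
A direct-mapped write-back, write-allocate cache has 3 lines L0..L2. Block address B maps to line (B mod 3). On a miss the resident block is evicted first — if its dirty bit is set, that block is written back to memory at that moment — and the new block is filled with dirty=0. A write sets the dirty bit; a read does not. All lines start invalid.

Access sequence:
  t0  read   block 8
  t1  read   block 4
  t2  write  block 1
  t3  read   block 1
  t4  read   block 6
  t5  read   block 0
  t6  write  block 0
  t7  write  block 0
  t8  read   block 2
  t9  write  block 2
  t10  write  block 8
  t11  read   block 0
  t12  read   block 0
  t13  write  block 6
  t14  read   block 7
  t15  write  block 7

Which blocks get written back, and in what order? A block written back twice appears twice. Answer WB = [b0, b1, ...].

  0 | R B8 → L2 miss [-]
  1 | R B4 → L1 miss [-]
  2 | W B1 → L1 miss [D]
  3 | R B1 → L1 hit [D]
  4 | R B6 → L0 miss [-]
  5 | R B0 → L0 miss [-]
  6 | W B0 → L0 hit [D]
  7 | W B0 → L0 hit [D]
  8 | R B2 → L2 miss [-]
  9 | W B2 → L2 hit [D]
  10 | W B8 → L2 miss wb→B2 [D]
  11 | R B0 → L0 hit [D]
  12 | R B0 → L0 hit [D]
  13 | W B6 → L0 miss wb→B0 [D]
  14 | R B7 → L1 miss wb→B1 [-]
  15 | W B7 → L1 hit [D]

WB = [2, 0, 1]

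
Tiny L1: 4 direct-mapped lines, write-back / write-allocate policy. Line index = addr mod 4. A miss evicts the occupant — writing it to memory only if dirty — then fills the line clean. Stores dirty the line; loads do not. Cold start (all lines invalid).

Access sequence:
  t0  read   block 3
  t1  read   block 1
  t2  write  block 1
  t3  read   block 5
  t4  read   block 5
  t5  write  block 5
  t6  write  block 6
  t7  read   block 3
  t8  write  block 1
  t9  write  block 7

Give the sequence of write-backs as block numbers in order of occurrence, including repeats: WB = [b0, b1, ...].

0: R B3 -> L3 miss  d=-]
1: R B1 -> L1 miss  d=-]
2: W B1 -> L1 hit  d=D]
3: R B5 -> L1 miss wb->B1  d=-]
4: R B5 -> L1 hit  d=-]
5: W B5 -> L1 hit  d=D]
6: W B6 -> L2 miss  d=D]
7: R B3 -> L3 hit  d=-]
8: W B1 -> L1 miss wb->B5  d=D]
9: W B7 -> L3 miss  d=D]

WB = [1, 5]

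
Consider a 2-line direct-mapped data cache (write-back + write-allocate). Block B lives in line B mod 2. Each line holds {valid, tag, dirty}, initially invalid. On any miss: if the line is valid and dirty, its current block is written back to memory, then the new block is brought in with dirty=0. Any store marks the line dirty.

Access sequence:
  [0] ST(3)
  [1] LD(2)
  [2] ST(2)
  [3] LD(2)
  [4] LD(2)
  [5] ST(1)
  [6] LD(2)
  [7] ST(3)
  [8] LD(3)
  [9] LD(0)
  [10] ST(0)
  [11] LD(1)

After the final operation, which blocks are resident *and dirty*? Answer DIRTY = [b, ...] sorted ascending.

DIRTY = [0]

0: W B3 -> L1 miss  d=D]
1: R B2 -> L0 miss  d=-]
2: W B2 -> L0 hit  d=D]
3: R B2 -> L0 hit  d=D]
4: R B2 -> L0 hit  d=D]
5: W B1 -> L1 miss wb->B3  d=D]
6: R B2 -> L0 hit  d=D]
7: W B3 -> L1 miss wb->B1  d=D]
8: R B3 -> L1 hit  d=D]
9: R B0 -> L0 miss wb->B2  d=-]
10: W B0 -> L0 hit  d=D]
11: R B1 -> L1 miss wb->B3  d=-]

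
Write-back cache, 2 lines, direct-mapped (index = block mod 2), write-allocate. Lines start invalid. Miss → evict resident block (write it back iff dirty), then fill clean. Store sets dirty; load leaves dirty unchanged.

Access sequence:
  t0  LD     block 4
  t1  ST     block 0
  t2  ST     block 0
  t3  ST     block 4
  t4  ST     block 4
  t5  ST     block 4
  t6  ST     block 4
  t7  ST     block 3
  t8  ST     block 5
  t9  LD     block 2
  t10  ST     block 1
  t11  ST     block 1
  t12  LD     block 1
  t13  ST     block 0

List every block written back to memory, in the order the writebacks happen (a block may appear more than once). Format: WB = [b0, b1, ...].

WB = [0, 3, 4, 5]

0: R B4 -> L0 miss  d=-]
1: W B0 -> L0 miss  d=D]
2: W B0 -> L0 hit  d=D]
3: W B4 -> L0 miss wb->B0  d=D]
4: W B4 -> L0 hit  d=D]
5: W B4 -> L0 hit  d=D]
6: W B4 -> L0 hit  d=D]
7: W B3 -> L1 miss  d=D]
8: W B5 -> L1 miss wb->B3  d=D]
9: R B2 -> L0 miss wb->B4  d=-]
10: W B1 -> L1 miss wb->B5  d=D]
11: W B1 -> L1 hit  d=D]
12: R B1 -> L1 hit  d=D]
13: W B0 -> L0 miss  d=D]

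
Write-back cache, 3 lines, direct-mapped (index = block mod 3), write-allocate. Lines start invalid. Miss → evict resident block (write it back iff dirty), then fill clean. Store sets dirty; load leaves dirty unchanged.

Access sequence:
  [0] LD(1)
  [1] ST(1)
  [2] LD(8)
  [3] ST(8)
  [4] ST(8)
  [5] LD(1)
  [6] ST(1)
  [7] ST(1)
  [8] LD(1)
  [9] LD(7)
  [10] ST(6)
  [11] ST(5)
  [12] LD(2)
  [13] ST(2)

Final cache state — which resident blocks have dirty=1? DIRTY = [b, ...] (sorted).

0: R B1 → L1 miss [-]
1: W B1 → L1 hit [D]
2: R B8 → L2 miss [-]
3: W B8 → L2 hit [D]
4: W B8 → L2 hit [D]
5: R B1 → L1 hit [D]
6: W B1 → L1 hit [D]
7: W B1 → L1 hit [D]
8: R B1 → L1 hit [D]
9: R B7 → L1 miss wb→B1 [-]
10: W B6 → L0 miss [D]
11: W B5 → L2 miss wb→B8 [D]
12: R B2 → L2 miss wb→B5 [-]
13: W B2 → L2 hit [D]

DIRTY = [2, 6]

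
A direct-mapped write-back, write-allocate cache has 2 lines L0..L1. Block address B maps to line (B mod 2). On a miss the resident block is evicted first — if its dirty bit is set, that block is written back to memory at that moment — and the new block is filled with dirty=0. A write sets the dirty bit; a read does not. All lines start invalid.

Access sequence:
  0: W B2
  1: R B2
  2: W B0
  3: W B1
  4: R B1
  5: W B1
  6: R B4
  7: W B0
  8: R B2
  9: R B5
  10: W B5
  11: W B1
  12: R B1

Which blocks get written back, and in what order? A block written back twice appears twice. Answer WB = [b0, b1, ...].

WB = [2, 0, 0, 1, 5]

0: W B2 → L0 miss [D]
1: R B2 → L0 hit [D]
2: W B0 → L0 miss wb→B2 [D]
3: W B1 → L1 miss [D]
4: R B1 → L1 hit [D]
5: W B1 → L1 hit [D]
6: R B4 → L0 miss wb→B0 [-]
7: W B0 → L0 miss [D]
8: R B2 → L0 miss wb→B0 [-]
9: R B5 → L1 miss wb→B1 [-]
10: W B5 → L1 hit [D]
11: W B1 → L1 miss wb→B5 [D]
12: R B1 → L1 hit [D]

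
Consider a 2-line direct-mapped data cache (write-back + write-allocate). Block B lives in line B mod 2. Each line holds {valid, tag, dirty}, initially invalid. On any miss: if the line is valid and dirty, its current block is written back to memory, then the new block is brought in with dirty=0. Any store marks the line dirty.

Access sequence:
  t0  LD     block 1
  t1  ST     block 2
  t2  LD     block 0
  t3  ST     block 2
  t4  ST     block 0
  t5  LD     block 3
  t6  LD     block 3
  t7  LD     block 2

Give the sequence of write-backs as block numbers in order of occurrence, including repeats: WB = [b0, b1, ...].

WB = [2, 2, 0]

0: R B1 → L1 miss [-]
1: W B2 → L0 miss [D]
2: R B0 → L0 miss wb→B2 [-]
3: W B2 → L0 miss [D]
4: W B0 → L0 miss wb→B2 [D]
5: R B3 → L1 miss [-]
6: R B3 → L1 hit [-]
7: R B2 → L0 miss wb→B0 [-]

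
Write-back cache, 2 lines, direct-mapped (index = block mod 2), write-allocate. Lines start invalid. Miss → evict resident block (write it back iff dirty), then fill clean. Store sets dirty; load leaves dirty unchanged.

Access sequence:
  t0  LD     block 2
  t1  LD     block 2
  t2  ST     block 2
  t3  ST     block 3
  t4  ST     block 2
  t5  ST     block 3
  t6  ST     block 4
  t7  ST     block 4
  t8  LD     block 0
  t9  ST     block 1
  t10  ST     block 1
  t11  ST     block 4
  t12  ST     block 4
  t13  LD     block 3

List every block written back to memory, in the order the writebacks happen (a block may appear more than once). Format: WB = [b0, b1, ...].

WB = [2, 4, 3, 1]

0: R B2 → L0 miss [-]
1: R B2 → L0 hit [-]
2: W B2 → L0 hit [D]
3: W B3 → L1 miss [D]
4: W B2 → L0 hit [D]
5: W B3 → L1 hit [D]
6: W B4 → L0 miss wb→B2 [D]
7: W B4 → L0 hit [D]
8: R B0 → L0 miss wb→B4 [-]
9: W B1 → L1 miss wb→B3 [D]
10: W B1 → L1 hit [D]
11: W B4 → L0 miss [D]
12: W B4 → L0 hit [D]
13: R B3 → L1 miss wb→B1 [-]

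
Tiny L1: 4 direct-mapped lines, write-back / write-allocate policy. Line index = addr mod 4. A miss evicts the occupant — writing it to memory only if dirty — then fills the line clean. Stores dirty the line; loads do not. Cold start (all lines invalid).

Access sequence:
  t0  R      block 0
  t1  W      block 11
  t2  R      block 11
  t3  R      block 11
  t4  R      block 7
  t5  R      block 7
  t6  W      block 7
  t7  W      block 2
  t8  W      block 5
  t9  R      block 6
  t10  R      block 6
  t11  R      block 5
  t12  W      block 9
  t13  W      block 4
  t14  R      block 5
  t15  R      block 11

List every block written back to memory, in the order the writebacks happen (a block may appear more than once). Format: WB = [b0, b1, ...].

  0 | R B0 → L0 miss [-]
  1 | W B11 → L3 miss [D]
  2 | R B11 → L3 hit [D]
  3 | R B11 → L3 hit [D]
  4 | R B7 → L3 miss wb→B11 [-]
  5 | R B7 → L3 hit [-]
  6 | W B7 → L3 hit [D]
  7 | W B2 → L2 miss [D]
  8 | W B5 → L1 miss [D]
  9 | R B6 → L2 miss wb→B2 [-]
  10 | R B6 → L2 hit [-]
  11 | R B5 → L1 hit [D]
  12 | W B9 → L1 miss wb→B5 [D]
  13 | W B4 → L0 miss [D]
  14 | R B5 → L1 miss wb→B9 [-]
  15 | R B11 → L3 miss wb→B7 [-]

WB = [11, 2, 5, 9, 7]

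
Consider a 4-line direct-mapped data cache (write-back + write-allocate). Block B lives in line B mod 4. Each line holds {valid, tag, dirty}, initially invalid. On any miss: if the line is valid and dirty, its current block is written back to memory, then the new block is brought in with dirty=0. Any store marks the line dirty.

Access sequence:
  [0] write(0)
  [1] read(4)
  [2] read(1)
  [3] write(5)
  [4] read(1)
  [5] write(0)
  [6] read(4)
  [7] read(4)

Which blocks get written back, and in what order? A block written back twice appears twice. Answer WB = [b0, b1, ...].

0: W B0 → L0 miss [D]
1: R B4 → L0 miss wb→B0 [-]
2: R B1 → L1 miss [-]
3: W B5 → L1 miss [D]
4: R B1 → L1 miss wb→B5 [-]
5: W B0 → L0 miss [D]
6: R B4 → L0 miss wb→B0 [-]
7: R B4 → L0 hit [-]

WB = [0, 5, 0]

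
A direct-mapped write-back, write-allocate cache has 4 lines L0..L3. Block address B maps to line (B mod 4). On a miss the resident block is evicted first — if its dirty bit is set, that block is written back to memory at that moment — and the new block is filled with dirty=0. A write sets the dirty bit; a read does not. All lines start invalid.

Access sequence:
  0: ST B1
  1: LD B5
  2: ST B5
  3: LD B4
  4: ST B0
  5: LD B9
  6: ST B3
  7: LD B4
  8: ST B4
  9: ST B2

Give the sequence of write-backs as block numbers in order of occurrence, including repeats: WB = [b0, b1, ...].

0: W B1 → L1 miss [D]
1: R B5 → L1 miss wb→B1 [-]
2: W B5 → L1 hit [D]
3: R B4 → L0 miss [-]
4: W B0 → L0 miss [D]
5: R B9 → L1 miss wb→B5 [-]
6: W B3 → L3 miss [D]
7: R B4 → L0 miss wb→B0 [-]
8: W B4 → L0 hit [D]
9: W B2 → L2 miss [D]

WB = [1, 5, 0]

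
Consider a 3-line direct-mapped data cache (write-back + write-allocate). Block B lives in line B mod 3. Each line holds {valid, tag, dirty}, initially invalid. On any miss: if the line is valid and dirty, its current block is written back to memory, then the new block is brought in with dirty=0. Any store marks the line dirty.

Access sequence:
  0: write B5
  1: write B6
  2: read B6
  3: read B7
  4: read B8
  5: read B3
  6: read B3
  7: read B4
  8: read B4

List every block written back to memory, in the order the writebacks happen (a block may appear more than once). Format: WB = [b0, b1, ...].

WB = [5, 6]

  0 | W B5 → L2 miss [D]
  1 | W B6 → L0 miss [D]
  2 | R B6 → L0 hit [D]
  3 | R B7 → L1 miss [-]
  4 | R B8 → L2 miss wb→B5 [-]
  5 | R B3 → L0 miss wb→B6 [-]
  6 | R B3 → L0 hit [-]
  7 | R B4 → L1 miss [-]
  8 | R B4 → L1 hit [-]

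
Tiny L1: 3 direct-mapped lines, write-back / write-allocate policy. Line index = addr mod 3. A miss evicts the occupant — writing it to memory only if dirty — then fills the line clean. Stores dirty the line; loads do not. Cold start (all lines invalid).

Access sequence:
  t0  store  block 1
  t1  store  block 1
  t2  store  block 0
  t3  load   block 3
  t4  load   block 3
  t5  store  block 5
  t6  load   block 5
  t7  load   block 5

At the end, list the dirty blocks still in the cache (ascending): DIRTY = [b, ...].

0: W B1 → L1 miss [D]
1: W B1 → L1 hit [D]
2: W B0 → L0 miss [D]
3: R B3 → L0 miss wb→B0 [-]
4: R B3 → L0 hit [-]
5: W B5 → L2 miss [D]
6: R B5 → L2 hit [D]
7: R B5 → L2 hit [D]

DIRTY = [1, 5]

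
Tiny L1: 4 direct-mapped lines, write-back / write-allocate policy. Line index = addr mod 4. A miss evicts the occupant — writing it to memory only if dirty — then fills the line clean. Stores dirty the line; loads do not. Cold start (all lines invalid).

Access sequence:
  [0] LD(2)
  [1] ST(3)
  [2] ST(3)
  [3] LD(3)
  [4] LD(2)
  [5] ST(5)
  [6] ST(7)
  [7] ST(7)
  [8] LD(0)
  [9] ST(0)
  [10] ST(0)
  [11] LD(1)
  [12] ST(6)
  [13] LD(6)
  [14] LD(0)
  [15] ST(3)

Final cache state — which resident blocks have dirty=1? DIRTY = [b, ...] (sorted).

0: R B2 -> L2 miss  d=-]
1: W B3 -> L3 miss  d=D]
2: W B3 -> L3 hit  d=D]
3: R B3 -> L3 hit  d=D]
4: R B2 -> L2 hit  d=-]
5: W B5 -> L1 miss  d=D]
6: W B7 -> L3 miss wb->B3  d=D]
7: W B7 -> L3 hit  d=D]
8: R B0 -> L0 miss  d=-]
9: W B0 -> L0 hit  d=D]
10: W B0 -> L0 hit  d=D]
11: R B1 -> L1 miss wb->B5  d=-]
12: W B6 -> L2 miss  d=D]
13: R B6 -> L2 hit  d=D]
14: R B0 -> L0 hit  d=D]
15: W B3 -> L3 miss wb->B7  d=D]

DIRTY = [0, 3, 6]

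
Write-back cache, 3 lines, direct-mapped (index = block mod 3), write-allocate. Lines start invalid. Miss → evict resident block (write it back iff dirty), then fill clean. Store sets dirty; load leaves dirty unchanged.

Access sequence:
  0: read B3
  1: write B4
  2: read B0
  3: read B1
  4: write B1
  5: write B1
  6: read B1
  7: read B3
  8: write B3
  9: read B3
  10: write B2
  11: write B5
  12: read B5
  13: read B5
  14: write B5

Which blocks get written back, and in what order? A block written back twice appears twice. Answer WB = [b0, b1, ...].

WB = [4, 2]

  0 | R B3 → L0 miss [-]
  1 | W B4 → L1 miss [D]
  2 | R B0 → L0 miss [-]
  3 | R B1 → L1 miss wb→B4 [-]
  4 | W B1 → L1 hit [D]
  5 | W B1 → L1 hit [D]
  6 | R B1 → L1 hit [D]
  7 | R B3 → L0 miss [-]
  8 | W B3 → L0 hit [D]
  9 | R B3 → L0 hit [D]
  10 | W B2 → L2 miss [D]
  11 | W B5 → L2 miss wb→B2 [D]
  12 | R B5 → L2 hit [D]
  13 | R B5 → L2 hit [D]
  14 | W B5 → L2 hit [D]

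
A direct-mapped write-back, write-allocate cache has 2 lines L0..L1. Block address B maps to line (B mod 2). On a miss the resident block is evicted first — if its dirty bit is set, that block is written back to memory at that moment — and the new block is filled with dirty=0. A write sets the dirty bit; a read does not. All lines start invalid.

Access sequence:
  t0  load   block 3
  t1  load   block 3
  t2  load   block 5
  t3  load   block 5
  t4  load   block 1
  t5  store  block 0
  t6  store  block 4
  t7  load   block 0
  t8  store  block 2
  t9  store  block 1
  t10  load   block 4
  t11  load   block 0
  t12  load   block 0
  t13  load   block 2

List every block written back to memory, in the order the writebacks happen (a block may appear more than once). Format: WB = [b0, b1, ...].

WB = [0, 4, 2]

0: R B3 -> L1 miss  d=-]
1: R B3 -> L1 hit  d=-]
2: R B5 -> L1 miss  d=-]
3: R B5 -> L1 hit  d=-]
4: R B1 -> L1 miss  d=-]
5: W B0 -> L0 miss  d=D]
6: W B4 -> L0 miss wb->B0  d=D]
7: R B0 -> L0 miss wb->B4  d=-]
8: W B2 -> L0 miss  d=D]
9: W B1 -> L1 hit  d=D]
10: R B4 -> L0 miss wb->B2  d=-]
11: R B0 -> L0 miss  d=-]
12: R B0 -> L0 hit  d=-]
13: R B2 -> L0 miss  d=-]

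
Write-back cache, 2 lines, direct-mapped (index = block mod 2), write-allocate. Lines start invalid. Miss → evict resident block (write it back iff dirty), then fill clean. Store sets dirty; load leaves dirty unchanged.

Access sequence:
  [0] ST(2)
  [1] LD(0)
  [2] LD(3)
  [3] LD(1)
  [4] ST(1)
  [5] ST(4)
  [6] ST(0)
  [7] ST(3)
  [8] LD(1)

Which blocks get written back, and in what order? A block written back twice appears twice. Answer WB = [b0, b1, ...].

WB = [2, 4, 1, 3]

0: W B2 -> L0 miss  d=D]
1: R B0 -> L0 miss wb->B2  d=-]
2: R B3 -> L1 miss  d=-]
3: R B1 -> L1 miss  d=-]
4: W B1 -> L1 hit  d=D]
5: W B4 -> L0 miss  d=D]
6: W B0 -> L0 miss wb->B4  d=D]
7: W B3 -> L1 miss wb->B1  d=D]
8: R B1 -> L1 miss wb->B3  d=-]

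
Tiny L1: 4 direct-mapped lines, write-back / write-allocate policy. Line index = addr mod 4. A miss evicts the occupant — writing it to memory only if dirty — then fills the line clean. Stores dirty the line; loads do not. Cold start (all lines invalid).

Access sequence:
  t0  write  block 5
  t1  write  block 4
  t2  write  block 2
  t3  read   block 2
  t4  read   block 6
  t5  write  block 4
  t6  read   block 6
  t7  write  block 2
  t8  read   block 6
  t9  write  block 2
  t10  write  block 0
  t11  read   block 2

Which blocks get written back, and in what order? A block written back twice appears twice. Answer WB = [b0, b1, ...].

0: W B5 -> L1 miss  d=D]
1: W B4 -> L0 miss  d=D]
2: W B2 -> L2 miss  d=D]
3: R B2 -> L2 hit  d=D]
4: R B6 -> L2 miss wb->B2  d=-]
5: W B4 -> L0 hit  d=D]
6: R B6 -> L2 hit  d=-]
7: W B2 -> L2 miss  d=D]
8: R B6 -> L2 miss wb->B2  d=-]
9: W B2 -> L2 miss  d=D]
10: W B0 -> L0 miss wb->B4  d=D]
11: R B2 -> L2 hit  d=D]

WB = [2, 2, 4]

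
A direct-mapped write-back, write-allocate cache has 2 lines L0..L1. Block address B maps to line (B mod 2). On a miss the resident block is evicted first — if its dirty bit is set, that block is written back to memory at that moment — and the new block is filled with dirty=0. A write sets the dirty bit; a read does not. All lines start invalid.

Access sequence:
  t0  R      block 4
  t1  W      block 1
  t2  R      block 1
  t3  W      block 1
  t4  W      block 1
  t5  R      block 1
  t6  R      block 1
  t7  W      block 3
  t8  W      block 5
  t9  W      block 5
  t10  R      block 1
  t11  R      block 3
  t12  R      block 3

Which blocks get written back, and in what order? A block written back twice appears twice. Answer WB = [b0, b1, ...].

WB = [1, 3, 5]

0: R B4 → L0 miss [-]
1: W B1 → L1 miss [D]
2: R B1 → L1 hit [D]
3: W B1 → L1 hit [D]
4: W B1 → L1 hit [D]
5: R B1 → L1 hit [D]
6: R B1 → L1 hit [D]
7: W B3 → L1 miss wb→B1 [D]
8: W B5 → L1 miss wb→B3 [D]
9: W B5 → L1 hit [D]
10: R B1 → L1 miss wb→B5 [-]
11: R B3 → L1 miss [-]
12: R B3 → L1 hit [-]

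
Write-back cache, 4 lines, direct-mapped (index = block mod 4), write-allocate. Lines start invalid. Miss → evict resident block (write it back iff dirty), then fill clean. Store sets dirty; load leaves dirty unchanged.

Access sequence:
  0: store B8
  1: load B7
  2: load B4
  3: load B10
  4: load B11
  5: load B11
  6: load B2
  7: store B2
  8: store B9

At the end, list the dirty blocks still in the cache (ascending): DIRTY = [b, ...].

DIRTY = [2, 9]

  0 | W B8 → L0 miss [D]
  1 | R B7 → L3 miss [-]
  2 | R B4 → L0 miss wb→B8 [-]
  3 | R B10 → L2 miss [-]
  4 | R B11 → L3 miss [-]
  5 | R B11 → L3 hit [-]
  6 | R B2 → L2 miss [-]
  7 | W B2 → L2 hit [D]
  8 | W B9 → L1 miss [D]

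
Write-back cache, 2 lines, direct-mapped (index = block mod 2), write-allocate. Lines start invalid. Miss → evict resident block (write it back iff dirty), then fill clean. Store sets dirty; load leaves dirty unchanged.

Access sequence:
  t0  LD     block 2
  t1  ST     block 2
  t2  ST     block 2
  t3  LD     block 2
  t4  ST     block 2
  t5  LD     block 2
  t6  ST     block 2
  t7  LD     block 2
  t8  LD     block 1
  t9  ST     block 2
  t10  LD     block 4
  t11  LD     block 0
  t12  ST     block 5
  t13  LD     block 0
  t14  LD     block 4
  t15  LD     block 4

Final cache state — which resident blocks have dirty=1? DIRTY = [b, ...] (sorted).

  0 | R B2 → L0 miss [-]
  1 | W B2 → L0 hit [D]
  2 | W B2 → L0 hit [D]
  3 | R B2 → L0 hit [D]
  4 | W B2 → L0 hit [D]
  5 | R B2 → L0 hit [D]
  6 | W B2 → L0 hit [D]
  7 | R B2 → L0 hit [D]
  8 | R B1 → L1 miss [-]
  9 | W B2 → L0 hit [D]
  10 | R B4 → L0 miss wb→B2 [-]
  11 | R B0 → L0 miss [-]
  12 | W B5 → L1 miss [D]
  13 | R B0 → L0 hit [-]
  14 | R B4 → L0 miss [-]
  15 | R B4 → L0 hit [-]

DIRTY = [5]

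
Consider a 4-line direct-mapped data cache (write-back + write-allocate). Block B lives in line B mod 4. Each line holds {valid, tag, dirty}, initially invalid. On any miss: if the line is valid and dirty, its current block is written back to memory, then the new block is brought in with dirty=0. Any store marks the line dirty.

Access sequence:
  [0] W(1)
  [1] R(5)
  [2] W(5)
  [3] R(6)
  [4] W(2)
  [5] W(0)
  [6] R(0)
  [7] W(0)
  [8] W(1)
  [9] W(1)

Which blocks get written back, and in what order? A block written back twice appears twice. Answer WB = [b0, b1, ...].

WB = [1, 5]

0: W B1 → L1 miss [D]
1: R B5 → L1 miss wb→B1 [-]
2: W B5 → L1 hit [D]
3: R B6 → L2 miss [-]
4: W B2 → L2 miss [D]
5: W B0 → L0 miss [D]
6: R B0 → L0 hit [D]
7: W B0 → L0 hit [D]
8: W B1 → L1 miss wb→B5 [D]
9: W B1 → L1 hit [D]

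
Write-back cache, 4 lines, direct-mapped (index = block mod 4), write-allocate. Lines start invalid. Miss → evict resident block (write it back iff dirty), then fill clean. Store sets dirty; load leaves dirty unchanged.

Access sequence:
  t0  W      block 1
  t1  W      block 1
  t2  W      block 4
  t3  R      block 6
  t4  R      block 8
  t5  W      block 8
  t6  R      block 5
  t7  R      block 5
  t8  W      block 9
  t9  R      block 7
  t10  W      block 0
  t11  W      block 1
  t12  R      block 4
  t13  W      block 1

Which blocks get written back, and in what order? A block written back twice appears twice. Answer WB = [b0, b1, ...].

0: W B1 -> L1 miss  d=D]
1: W B1 -> L1 hit  d=D]
2: W B4 -> L0 miss  d=D]
3: R B6 -> L2 miss  d=-]
4: R B8 -> L0 miss wb->B4  d=-]
5: W B8 -> L0 hit  d=D]
6: R B5 -> L1 miss wb->B1  d=-]
7: R B5 -> L1 hit  d=-]
8: W B9 -> L1 miss  d=D]
9: R B7 -> L3 miss  d=-]
10: W B0 -> L0 miss wb->B8  d=D]
11: W B1 -> L1 miss wb->B9  d=D]
12: R B4 -> L0 miss wb->B0  d=-]
13: W B1 -> L1 hit  d=D]

WB = [4, 1, 8, 9, 0]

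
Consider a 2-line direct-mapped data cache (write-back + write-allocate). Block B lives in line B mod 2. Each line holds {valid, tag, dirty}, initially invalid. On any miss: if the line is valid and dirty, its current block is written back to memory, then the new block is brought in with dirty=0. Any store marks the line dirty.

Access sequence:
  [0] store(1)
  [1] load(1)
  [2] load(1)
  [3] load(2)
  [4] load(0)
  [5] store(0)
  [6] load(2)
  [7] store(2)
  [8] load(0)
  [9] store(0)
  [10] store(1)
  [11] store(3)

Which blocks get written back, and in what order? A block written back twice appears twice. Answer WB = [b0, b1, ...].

WB = [0, 2, 1]

  0 | W B1 → L1 miss [D]
  1 | R B1 → L1 hit [D]
  2 | R B1 → L1 hit [D]
  3 | R B2 → L0 miss [-]
  4 | R B0 → L0 miss [-]
  5 | W B0 → L0 hit [D]
  6 | R B2 → L0 miss wb→B0 [-]
  7 | W B2 → L0 hit [D]
  8 | R B0 → L0 miss wb→B2 [-]
  9 | W B0 → L0 hit [D]
  10 | W B1 → L1 hit [D]
  11 | W B3 → L1 miss wb→B1 [D]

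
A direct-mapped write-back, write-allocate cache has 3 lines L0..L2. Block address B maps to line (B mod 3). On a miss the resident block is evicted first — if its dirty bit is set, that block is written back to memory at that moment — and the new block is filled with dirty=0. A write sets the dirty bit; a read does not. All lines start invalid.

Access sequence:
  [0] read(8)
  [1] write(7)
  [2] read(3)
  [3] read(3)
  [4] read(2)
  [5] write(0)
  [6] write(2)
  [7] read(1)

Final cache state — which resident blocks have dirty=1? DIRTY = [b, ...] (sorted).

DIRTY = [0, 2]

0: R B8 → L2 miss [-]
1: W B7 → L1 miss [D]
2: R B3 → L0 miss [-]
3: R B3 → L0 hit [-]
4: R B2 → L2 miss [-]
5: W B0 → L0 miss [D]
6: W B2 → L2 hit [D]
7: R B1 → L1 miss wb→B7 [-]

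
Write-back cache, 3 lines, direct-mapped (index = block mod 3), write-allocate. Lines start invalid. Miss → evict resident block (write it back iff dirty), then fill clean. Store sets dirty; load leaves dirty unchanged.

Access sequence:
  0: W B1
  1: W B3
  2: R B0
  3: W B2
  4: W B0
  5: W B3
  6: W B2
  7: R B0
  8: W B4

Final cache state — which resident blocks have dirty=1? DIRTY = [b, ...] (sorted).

DIRTY = [2, 4]

0: W B1 → L1 miss [D]
1: W B3 → L0 miss [D]
2: R B0 → L0 miss wb→B3 [-]
3: W B2 → L2 miss [D]
4: W B0 → L0 hit [D]
5: W B3 → L0 miss wb→B0 [D]
6: W B2 → L2 hit [D]
7: R B0 → L0 miss wb→B3 [-]
8: W B4 → L1 miss wb→B1 [D]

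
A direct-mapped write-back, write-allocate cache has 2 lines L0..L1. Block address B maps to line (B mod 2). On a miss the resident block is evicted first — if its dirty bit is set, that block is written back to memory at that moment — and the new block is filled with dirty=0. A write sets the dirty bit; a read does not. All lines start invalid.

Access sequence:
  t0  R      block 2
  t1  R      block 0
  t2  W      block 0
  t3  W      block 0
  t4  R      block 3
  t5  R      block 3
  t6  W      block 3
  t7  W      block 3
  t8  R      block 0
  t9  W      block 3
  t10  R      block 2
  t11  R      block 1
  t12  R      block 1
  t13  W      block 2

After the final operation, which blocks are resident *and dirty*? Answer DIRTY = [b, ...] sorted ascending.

DIRTY = [2]

  0 | R B2 → L0 miss [-]
  1 | R B0 → L0 miss [-]
  2 | W B0 → L0 hit [D]
  3 | W B0 → L0 hit [D]
  4 | R B3 → L1 miss [-]
  5 | R B3 → L1 hit [-]
  6 | W B3 → L1 hit [D]
  7 | W B3 → L1 hit [D]
  8 | R B0 → L0 hit [D]
  9 | W B3 → L1 hit [D]
  10 | R B2 → L0 miss wb→B0 [-]
  11 | R B1 → L1 miss wb→B3 [-]
  12 | R B1 → L1 hit [-]
  13 | W B2 → L0 hit [D]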